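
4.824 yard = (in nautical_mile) 0.002382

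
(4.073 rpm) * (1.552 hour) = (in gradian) 1.517e+05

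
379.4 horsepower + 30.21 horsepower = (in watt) 3.054e+05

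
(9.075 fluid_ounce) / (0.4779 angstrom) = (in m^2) 5.616e+06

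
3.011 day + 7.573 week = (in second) 4.84e+06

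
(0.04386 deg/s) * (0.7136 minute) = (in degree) 1.878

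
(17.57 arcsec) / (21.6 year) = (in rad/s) 1.251e-13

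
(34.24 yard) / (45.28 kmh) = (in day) 2.881e-05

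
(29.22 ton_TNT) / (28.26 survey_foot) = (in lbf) 3.191e+09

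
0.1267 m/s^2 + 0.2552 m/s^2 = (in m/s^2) 0.3819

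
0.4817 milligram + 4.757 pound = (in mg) 2.158e+06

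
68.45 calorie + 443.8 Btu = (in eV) 2.924e+24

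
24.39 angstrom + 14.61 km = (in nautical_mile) 7.889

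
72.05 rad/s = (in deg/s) 4128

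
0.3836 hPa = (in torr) 0.2877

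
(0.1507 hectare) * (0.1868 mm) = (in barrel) 1.771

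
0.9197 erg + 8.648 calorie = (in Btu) 0.0343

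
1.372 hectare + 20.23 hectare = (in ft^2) 2.325e+06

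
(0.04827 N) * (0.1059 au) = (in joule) 7.647e+08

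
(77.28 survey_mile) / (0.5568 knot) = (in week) 0.7179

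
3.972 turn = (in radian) 24.96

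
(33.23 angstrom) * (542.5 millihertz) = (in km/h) 6.49e-09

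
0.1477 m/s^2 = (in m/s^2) 0.1477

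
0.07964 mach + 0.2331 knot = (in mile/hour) 60.93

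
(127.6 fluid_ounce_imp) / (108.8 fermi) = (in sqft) 3.587e+11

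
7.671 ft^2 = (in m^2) 0.7127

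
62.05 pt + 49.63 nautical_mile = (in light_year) 9.715e-12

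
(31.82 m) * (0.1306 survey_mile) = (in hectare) 0.6688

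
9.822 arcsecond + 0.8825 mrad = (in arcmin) 3.198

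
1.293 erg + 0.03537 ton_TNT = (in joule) 1.48e+08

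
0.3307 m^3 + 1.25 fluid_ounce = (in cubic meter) 0.3307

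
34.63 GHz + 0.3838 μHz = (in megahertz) 3.463e+04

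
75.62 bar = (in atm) 74.63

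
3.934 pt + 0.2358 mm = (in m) 0.001624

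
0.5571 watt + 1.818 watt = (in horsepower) 0.003185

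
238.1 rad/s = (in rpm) 2274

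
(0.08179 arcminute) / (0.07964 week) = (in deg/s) 2.83e-08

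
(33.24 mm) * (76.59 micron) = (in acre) 6.291e-10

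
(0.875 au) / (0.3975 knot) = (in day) 7.409e+06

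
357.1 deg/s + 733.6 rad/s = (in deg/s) 4.239e+04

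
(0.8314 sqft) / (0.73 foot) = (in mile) 0.0002157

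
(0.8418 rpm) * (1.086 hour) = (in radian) 344.6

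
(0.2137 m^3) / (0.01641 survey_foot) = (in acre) 0.01056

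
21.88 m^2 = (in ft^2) 235.5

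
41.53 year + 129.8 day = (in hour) 3.669e+05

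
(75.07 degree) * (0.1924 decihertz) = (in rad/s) 0.02521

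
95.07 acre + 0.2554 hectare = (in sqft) 4.169e+06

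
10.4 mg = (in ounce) 0.0003668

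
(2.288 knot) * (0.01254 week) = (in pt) 2.53e+07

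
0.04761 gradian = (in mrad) 0.7479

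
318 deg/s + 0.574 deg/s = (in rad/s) 5.56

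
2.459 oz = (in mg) 6.971e+04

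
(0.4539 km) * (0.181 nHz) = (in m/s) 8.216e-08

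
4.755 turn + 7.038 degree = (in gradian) 1910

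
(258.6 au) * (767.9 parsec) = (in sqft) 9.867e+33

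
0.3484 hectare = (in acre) 0.8609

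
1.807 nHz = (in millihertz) 1.807e-06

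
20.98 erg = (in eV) 1.309e+13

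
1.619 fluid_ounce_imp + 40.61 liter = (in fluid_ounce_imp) 1431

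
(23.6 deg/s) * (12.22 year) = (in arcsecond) 3.274e+13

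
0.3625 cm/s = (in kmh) 0.01305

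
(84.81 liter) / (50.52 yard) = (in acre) 4.537e-07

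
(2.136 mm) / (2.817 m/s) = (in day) 8.776e-09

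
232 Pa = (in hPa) 2.32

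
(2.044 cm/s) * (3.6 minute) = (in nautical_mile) 0.002384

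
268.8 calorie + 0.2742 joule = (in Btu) 1.066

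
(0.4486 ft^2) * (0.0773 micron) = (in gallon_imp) 7.086e-07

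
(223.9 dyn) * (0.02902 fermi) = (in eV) 0.4055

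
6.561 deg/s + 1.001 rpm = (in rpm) 2.095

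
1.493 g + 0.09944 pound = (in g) 46.6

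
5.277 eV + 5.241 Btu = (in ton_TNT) 1.322e-06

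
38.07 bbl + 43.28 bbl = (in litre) 1.293e+04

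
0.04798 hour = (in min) 2.879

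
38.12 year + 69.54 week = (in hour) 3.456e+05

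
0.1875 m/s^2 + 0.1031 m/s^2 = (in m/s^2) 0.2906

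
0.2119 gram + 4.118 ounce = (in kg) 0.117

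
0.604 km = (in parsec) 1.957e-14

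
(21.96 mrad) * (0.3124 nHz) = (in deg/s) 3.931e-10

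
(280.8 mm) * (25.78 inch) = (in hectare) 1.839e-05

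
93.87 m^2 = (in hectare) 0.009387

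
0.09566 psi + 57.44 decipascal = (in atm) 0.006566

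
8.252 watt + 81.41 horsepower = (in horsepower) 81.42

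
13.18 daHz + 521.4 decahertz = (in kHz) 5.346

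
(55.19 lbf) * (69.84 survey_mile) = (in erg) 2.759e+14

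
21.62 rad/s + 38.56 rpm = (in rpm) 245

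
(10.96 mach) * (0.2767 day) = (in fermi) 8.922e+22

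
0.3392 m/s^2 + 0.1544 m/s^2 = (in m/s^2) 0.4936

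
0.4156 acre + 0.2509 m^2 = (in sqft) 1.811e+04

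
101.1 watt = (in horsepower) 0.1356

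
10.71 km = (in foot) 3.514e+04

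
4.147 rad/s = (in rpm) 39.6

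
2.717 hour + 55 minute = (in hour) 3.634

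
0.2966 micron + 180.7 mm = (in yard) 0.1976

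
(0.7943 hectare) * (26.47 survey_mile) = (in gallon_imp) 7.443e+10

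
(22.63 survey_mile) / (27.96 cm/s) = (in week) 0.2154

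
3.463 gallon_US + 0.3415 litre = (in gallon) 3.553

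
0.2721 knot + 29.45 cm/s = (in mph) 0.9719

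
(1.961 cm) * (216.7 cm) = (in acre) 1.05e-05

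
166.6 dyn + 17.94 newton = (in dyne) 1.794e+06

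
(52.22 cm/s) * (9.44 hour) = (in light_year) 1.876e-12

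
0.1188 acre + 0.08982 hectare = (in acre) 0.3408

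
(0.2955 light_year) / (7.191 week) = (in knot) 1.25e+09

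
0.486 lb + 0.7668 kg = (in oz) 34.82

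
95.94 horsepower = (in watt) 7.154e+04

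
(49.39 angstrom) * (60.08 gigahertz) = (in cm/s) 2.967e+04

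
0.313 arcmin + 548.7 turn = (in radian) 3448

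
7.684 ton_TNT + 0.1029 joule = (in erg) 3.215e+17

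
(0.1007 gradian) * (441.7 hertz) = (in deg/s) 40.03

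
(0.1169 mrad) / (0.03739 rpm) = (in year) 9.467e-10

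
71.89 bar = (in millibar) 7.189e+04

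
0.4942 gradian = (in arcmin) 26.69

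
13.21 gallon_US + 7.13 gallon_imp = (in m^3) 0.08242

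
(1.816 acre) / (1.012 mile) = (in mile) 0.002804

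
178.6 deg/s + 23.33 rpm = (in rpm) 53.1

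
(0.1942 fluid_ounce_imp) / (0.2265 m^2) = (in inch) 0.0009591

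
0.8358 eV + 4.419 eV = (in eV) 5.255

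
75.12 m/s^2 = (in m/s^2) 75.12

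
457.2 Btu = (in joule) 4.824e+05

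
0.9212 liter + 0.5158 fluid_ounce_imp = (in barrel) 0.005886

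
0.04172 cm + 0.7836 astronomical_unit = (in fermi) 1.172e+26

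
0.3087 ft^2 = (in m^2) 0.02868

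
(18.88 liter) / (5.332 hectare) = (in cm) 3.541e-05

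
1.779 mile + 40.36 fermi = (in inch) 1.127e+05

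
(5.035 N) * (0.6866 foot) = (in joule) 1.054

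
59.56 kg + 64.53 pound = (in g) 8.883e+04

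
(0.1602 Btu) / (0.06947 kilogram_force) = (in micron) 2.481e+08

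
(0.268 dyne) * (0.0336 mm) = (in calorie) 2.152e-11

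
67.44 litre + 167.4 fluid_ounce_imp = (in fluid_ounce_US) 2441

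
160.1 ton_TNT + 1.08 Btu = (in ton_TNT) 160.1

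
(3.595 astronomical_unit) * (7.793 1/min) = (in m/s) 6.985e+10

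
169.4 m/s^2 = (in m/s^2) 169.4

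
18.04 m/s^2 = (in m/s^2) 18.04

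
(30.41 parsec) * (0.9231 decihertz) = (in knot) 1.684e+17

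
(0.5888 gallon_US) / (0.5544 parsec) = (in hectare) 1.303e-23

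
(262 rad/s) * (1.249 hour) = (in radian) 1.178e+06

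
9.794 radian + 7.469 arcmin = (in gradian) 623.6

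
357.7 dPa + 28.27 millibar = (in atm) 0.02825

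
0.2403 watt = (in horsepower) 0.0003222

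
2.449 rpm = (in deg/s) 14.69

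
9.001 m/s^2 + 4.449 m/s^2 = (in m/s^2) 13.45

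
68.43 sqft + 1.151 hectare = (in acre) 2.846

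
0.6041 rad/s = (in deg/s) 34.61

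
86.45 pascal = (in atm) 0.0008532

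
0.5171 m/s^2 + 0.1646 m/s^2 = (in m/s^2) 0.6817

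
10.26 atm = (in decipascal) 1.04e+07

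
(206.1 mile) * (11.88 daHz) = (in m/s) 3.94e+07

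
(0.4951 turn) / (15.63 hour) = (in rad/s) 5.529e-05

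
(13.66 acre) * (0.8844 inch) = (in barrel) 7811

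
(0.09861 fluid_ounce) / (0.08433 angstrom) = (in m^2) 3.458e+05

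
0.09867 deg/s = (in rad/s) 0.001722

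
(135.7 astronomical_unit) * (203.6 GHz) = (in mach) 1.214e+22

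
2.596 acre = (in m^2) 1.051e+04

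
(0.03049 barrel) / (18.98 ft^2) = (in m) 0.002749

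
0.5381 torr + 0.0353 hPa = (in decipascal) 752.7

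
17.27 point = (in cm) 0.6092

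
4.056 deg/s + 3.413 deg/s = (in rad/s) 0.1304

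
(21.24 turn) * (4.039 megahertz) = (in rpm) 5.147e+09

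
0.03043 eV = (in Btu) 4.621e-24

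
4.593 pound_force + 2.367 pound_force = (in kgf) 3.157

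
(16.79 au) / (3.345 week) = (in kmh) 4.47e+06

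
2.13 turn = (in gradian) 852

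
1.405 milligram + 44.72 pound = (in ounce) 715.5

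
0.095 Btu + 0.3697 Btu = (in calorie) 117.2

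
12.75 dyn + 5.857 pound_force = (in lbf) 5.857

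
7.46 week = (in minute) 7.52e+04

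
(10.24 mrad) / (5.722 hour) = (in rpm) 4.747e-06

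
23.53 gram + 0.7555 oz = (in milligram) 4.495e+04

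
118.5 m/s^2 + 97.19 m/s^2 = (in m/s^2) 215.7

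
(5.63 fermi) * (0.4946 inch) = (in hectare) 7.073e-21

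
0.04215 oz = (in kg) 0.001195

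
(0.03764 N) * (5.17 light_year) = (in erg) 1.841e+22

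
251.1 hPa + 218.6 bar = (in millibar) 2.189e+05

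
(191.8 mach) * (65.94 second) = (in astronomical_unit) 2.879e-05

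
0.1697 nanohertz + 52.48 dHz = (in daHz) 0.5248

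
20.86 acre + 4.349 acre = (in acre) 25.21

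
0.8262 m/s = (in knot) 1.606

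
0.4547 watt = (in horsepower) 0.0006098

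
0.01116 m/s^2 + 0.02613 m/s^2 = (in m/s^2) 0.03729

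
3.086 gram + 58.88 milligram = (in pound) 0.006933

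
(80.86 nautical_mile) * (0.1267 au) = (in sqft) 3.055e+16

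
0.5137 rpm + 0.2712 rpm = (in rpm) 0.7849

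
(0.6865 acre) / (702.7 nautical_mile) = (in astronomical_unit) 1.427e-14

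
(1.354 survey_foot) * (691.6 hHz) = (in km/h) 1.028e+05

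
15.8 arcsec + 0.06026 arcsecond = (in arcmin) 0.2643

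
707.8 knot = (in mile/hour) 814.5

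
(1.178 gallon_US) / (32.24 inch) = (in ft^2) 0.05861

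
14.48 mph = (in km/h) 23.3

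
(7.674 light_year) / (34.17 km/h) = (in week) 1.265e+10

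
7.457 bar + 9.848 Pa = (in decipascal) 7.457e+06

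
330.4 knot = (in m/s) 170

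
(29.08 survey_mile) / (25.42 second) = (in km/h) 6628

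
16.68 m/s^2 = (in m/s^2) 16.68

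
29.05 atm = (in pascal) 2.943e+06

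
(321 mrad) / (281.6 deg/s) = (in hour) 1.814e-05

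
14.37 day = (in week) 2.053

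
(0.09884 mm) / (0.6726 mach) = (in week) 7.136e-13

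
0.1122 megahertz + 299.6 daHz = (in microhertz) 1.152e+11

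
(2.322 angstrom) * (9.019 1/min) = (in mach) 1.025e-13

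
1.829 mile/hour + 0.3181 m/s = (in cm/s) 113.6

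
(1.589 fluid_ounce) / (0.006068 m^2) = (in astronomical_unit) 5.177e-14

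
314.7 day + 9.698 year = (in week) 550.6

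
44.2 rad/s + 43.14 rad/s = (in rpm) 834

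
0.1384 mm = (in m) 0.0001384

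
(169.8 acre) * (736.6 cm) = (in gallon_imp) 1.113e+09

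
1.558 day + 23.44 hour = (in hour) 60.83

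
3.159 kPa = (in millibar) 31.59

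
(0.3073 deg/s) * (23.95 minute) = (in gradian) 490.7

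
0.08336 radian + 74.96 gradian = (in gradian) 80.27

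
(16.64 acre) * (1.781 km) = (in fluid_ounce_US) 4.055e+12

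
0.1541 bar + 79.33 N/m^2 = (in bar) 0.1549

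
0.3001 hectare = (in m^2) 3001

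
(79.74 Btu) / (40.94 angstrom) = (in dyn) 2.055e+18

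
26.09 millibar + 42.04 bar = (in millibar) 4.207e+04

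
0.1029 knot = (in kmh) 0.1906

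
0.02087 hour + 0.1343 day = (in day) 0.1352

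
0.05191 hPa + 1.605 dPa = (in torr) 0.04014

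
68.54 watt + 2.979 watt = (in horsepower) 0.09591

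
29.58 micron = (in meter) 2.958e-05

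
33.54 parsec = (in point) 2.934e+21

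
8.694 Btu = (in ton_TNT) 2.192e-06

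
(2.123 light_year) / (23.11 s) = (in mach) 2.552e+12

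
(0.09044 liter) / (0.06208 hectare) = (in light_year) 1.54e-23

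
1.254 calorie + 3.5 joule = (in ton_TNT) 2.091e-09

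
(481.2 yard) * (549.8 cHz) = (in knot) 4702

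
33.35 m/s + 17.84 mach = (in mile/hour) 1.366e+04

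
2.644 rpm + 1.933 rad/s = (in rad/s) 2.21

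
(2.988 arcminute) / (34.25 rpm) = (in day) 2.805e-09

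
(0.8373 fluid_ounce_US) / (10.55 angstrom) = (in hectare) 2.347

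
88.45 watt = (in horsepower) 0.1186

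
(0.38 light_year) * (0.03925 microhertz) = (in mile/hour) 3.156e+08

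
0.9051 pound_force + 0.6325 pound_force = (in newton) 6.84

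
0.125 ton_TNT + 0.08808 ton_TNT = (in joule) 8.915e+08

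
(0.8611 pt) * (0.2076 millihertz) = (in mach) 1.852e-10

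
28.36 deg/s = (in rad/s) 0.495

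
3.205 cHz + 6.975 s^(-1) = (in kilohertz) 0.007007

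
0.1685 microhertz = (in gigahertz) 1.685e-16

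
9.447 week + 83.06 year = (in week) 4340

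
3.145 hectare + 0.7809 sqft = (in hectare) 3.145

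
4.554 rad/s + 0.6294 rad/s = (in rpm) 49.5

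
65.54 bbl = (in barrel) 65.54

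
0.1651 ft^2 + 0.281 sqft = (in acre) 1.024e-05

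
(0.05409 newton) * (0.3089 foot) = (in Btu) 4.827e-06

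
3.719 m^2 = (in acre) 0.000919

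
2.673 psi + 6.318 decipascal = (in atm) 0.1819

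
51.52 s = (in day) 0.0005963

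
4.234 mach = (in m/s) 1442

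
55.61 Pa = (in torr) 0.4171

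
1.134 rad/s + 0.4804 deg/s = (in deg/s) 65.45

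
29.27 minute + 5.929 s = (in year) 5.588e-05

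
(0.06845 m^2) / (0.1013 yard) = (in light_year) 7.811e-17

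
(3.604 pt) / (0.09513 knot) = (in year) 8.238e-10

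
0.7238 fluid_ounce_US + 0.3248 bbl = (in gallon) 13.65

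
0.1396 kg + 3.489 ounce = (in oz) 8.413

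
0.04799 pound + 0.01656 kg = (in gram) 38.33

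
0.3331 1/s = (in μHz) 3.331e+05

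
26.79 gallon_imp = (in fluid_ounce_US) 4118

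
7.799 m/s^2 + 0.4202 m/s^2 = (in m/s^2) 8.219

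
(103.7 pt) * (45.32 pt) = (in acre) 1.445e-07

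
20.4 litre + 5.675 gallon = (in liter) 41.88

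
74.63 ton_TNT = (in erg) 3.123e+18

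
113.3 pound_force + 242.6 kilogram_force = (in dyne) 2.883e+08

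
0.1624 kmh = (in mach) 0.0001325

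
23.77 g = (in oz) 0.8385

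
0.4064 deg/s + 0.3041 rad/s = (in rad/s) 0.3112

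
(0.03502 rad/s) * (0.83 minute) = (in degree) 99.92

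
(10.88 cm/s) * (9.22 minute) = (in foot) 197.5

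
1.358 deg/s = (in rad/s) 0.0237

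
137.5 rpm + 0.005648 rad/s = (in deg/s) 825.3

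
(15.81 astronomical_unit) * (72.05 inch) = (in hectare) 4.328e+08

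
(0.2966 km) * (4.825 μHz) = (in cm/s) 0.1431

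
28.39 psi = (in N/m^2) 1.957e+05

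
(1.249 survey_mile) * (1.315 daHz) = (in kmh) 9.516e+04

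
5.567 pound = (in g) 2525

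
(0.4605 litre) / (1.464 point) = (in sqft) 9.597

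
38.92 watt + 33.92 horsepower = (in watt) 2.533e+04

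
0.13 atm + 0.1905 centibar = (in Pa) 1.336e+04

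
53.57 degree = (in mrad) 935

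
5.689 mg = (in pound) 1.254e-05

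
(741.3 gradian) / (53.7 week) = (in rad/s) 3.585e-07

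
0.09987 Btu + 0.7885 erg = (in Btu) 0.09987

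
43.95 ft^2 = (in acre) 0.001009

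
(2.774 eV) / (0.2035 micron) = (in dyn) 2.184e-07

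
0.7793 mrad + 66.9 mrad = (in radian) 0.06768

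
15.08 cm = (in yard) 0.1649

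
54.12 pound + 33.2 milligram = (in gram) 2.455e+04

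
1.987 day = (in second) 1.717e+05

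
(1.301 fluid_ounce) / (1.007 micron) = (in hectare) 0.003821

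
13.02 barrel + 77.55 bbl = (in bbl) 90.57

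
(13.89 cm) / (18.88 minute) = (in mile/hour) 0.0002743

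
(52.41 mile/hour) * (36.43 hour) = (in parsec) 9.958e-11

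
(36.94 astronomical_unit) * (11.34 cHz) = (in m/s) 6.267e+11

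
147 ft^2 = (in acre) 0.003375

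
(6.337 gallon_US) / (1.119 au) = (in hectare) 1.433e-17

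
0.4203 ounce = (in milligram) 1.192e+04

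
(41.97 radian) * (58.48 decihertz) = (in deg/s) 1.406e+04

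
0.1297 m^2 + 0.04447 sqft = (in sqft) 1.441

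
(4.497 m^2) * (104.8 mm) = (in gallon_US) 124.5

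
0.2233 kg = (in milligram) 2.233e+05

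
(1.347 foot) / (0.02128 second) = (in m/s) 19.29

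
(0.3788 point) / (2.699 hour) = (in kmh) 4.951e-08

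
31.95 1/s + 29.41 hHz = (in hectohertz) 29.73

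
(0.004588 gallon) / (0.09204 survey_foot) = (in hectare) 6.191e-08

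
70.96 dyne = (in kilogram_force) 7.236e-05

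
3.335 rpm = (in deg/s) 20.01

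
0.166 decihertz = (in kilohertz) 1.66e-05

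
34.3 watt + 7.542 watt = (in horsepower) 0.05611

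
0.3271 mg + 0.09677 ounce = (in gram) 2.744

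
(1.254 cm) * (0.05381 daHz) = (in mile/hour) 0.01509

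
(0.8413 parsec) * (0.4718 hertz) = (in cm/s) 1.225e+18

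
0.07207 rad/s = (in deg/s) 4.129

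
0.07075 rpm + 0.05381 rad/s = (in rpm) 0.5846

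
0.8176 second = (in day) 9.463e-06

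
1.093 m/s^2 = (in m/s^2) 1.093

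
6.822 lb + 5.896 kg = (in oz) 317.1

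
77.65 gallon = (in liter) 293.9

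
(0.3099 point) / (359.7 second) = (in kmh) 1.094e-06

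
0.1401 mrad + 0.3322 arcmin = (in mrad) 0.2367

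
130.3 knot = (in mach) 0.1969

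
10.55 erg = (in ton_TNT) 2.522e-16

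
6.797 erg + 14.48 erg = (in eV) 1.328e+13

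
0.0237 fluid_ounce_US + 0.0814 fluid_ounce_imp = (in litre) 0.003014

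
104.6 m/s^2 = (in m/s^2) 104.6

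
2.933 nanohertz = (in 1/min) 1.76e-07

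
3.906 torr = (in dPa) 5208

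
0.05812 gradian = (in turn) 0.0001453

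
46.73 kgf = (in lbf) 103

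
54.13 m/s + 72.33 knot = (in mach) 0.2683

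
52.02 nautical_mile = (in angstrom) 9.634e+14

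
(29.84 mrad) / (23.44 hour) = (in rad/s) 3.536e-07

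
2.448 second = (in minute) 0.0408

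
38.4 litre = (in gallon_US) 10.14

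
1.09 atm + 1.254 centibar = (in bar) 1.117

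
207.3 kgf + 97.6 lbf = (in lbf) 554.6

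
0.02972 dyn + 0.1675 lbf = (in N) 0.7451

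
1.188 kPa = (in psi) 0.1723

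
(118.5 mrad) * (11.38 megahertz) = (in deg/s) 7.727e+07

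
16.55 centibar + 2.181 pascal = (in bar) 0.1655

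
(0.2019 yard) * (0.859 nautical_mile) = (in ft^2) 3161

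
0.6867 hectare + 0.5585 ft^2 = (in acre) 1.697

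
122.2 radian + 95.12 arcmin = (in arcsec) 2.521e+07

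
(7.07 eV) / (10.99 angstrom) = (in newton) 1.031e-09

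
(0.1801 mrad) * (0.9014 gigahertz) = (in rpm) 1.55e+06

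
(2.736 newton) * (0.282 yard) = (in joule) 0.7055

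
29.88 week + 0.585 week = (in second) 1.843e+07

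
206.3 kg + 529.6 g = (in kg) 206.8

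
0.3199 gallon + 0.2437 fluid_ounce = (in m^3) 0.001218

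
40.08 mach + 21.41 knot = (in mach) 40.11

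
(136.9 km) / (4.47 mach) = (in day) 0.001041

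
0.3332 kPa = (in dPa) 3332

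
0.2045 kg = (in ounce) 7.214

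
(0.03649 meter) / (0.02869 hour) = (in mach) 1.038e-06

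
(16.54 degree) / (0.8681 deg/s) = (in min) 0.3176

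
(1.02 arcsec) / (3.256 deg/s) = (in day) 1.007e-09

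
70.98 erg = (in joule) 7.098e-06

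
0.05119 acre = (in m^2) 207.2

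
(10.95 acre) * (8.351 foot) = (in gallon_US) 2.98e+07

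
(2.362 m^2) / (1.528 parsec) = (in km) 5.01e-20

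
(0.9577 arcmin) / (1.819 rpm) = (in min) 2.437e-05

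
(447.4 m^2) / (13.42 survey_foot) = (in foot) 358.8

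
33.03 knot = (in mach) 0.0499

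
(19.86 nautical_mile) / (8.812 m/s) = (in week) 0.006901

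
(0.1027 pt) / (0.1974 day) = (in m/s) 2.124e-09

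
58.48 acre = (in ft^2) 2.547e+06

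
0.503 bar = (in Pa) 5.03e+04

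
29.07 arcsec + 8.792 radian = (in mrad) 8792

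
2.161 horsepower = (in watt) 1611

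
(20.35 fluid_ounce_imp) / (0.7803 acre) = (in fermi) 1.831e+08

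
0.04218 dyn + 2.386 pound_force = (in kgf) 1.082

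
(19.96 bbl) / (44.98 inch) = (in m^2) 2.778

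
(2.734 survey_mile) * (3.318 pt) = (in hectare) 0.000515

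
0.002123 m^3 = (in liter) 2.123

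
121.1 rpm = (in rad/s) 12.68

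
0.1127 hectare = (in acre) 0.2785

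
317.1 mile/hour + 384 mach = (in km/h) 4.712e+05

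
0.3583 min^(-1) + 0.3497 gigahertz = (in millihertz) 3.497e+11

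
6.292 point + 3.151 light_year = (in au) 1.993e+05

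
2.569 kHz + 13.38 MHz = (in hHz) 1.338e+05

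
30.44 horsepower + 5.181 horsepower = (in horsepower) 35.62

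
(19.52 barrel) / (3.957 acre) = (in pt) 0.5494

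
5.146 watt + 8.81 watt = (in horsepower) 0.01872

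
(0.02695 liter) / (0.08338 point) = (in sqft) 9.862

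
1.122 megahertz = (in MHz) 1.122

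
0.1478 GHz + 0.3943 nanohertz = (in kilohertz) 1.478e+05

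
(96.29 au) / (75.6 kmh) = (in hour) 1.905e+08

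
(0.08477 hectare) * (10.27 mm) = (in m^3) 8.706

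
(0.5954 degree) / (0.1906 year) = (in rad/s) 1.729e-09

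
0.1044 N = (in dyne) 1.044e+04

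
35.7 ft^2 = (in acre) 0.0008196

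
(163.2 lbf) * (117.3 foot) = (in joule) 2.595e+04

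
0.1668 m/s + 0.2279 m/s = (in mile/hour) 0.8829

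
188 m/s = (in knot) 365.4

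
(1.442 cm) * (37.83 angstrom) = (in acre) 1.348e-14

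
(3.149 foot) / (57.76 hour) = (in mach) 1.356e-08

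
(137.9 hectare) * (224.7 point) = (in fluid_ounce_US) 3.696e+09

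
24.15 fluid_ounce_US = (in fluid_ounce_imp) 25.14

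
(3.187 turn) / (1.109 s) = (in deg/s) 1035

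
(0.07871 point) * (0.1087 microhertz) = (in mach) 8.864e-15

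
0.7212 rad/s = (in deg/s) 41.32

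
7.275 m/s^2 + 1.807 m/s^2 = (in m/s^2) 9.082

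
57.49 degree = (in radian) 1.003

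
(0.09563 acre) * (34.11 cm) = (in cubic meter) 132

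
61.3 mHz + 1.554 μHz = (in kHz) 6.13e-05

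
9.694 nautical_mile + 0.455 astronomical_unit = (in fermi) 6.807e+25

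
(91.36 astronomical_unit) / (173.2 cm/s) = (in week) 1.305e+07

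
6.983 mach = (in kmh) 8560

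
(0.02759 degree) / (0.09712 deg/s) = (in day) 3.288e-06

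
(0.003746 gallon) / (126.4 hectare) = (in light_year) 1.186e-27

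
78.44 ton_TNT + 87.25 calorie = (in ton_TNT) 78.44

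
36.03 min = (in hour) 0.6005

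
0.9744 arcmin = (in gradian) 0.01804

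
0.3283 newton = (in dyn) 3.283e+04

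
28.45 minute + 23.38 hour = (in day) 0.9939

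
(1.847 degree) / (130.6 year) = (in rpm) 7.474e-11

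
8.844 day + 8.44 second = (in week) 1.263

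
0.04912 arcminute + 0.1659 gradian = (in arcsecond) 540.5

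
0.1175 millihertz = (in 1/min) 0.00705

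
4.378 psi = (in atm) 0.2979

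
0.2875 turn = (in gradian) 115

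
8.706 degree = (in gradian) 9.673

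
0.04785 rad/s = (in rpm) 0.4569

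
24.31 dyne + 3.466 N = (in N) 3.466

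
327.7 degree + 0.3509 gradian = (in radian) 5.725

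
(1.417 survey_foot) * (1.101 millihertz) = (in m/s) 0.0004755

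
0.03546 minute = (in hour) 0.000591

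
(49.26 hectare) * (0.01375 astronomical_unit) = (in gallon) 2.677e+17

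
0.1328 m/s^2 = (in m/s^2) 0.1328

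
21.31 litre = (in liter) 21.31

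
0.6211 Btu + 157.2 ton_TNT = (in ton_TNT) 157.2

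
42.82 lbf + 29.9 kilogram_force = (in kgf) 49.32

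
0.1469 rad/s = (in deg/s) 8.417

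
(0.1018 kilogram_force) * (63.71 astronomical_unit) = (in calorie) 2.274e+12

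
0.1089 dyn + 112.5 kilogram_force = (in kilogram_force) 112.5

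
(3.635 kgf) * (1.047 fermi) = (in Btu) 3.537e-17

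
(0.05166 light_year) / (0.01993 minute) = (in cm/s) 4.087e+16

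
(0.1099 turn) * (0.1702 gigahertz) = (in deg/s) 6.734e+09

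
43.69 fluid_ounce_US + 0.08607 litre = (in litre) 1.378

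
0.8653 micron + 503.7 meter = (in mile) 0.313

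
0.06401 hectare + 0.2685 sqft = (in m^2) 640.1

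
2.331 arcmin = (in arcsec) 139.9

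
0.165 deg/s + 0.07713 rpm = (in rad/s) 0.01096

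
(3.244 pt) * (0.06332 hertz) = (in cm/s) 0.007246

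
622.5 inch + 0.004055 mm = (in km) 0.01581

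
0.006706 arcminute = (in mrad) 0.001951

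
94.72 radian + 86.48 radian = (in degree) 1.038e+04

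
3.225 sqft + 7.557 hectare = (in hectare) 7.557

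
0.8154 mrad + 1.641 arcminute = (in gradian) 0.0823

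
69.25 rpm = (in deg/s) 415.5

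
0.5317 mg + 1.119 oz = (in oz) 1.119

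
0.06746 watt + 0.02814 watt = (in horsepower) 0.0001282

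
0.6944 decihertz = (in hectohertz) 0.0006944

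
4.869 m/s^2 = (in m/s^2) 4.869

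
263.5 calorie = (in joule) 1102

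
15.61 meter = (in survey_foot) 51.21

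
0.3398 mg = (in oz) 1.199e-05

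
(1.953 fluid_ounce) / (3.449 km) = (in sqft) 1.803e-07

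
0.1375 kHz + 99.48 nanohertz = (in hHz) 1.375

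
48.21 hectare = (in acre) 119.1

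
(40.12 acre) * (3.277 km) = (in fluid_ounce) 1.799e+13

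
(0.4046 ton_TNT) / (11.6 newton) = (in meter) 1.459e+08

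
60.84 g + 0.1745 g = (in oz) 2.152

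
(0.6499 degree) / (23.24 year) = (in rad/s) 1.548e-11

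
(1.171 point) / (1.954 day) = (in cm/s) 2.447e-07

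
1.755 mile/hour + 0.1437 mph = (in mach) 0.002493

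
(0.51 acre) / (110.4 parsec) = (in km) 6.059e-19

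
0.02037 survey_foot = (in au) 4.15e-14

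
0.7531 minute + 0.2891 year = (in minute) 1.52e+05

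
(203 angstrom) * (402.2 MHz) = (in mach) 0.02398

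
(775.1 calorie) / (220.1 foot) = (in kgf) 4.929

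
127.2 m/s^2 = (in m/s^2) 127.2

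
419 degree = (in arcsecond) 1.508e+06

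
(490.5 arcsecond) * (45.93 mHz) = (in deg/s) 0.006258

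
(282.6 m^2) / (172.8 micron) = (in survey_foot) 5.366e+06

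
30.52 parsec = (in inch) 3.708e+19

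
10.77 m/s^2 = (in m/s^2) 10.77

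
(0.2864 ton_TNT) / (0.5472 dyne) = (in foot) 7.185e+14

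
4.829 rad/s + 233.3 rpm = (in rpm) 279.4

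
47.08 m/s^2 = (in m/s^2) 47.08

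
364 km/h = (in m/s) 101.1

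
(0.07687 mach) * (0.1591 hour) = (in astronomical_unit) 1.002e-07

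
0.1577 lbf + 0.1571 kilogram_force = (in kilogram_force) 0.2286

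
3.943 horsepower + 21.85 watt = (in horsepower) 3.972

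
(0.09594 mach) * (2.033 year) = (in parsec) 6.788e-08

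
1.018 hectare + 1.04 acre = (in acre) 3.556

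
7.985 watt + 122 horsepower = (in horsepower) 122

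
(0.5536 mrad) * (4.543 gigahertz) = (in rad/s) 2.515e+06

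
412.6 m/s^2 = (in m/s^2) 412.6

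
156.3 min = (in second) 9378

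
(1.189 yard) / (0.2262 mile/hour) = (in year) 3.409e-07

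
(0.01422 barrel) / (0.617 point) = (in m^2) 10.39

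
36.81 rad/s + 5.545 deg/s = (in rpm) 352.4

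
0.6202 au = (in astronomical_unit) 0.6202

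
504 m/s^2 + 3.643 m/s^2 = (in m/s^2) 507.6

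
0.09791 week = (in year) 0.001878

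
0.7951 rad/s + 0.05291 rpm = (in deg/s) 45.87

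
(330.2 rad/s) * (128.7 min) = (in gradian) 1.623e+08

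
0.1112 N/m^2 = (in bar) 1.112e-06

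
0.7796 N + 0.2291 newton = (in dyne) 1.009e+05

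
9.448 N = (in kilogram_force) 0.9634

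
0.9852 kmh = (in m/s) 0.2737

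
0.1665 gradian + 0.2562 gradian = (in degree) 0.3804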